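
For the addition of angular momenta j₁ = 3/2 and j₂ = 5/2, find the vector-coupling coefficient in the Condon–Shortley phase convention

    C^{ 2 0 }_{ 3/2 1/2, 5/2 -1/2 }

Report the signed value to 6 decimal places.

triangle: 2!×1!×3!/7! = 12/5040
(j±m)!: 2!×1!×2!×3!×2!×2! = 96
prefactor² = (2J+1)×Δ×N² = 8/7
  k=0: +1/(0!×2!×1!×2!×0!×1!) = 1/4
  k=1: −1/(1!×1!×0!×1!×1!×2!) = -1/2
Σ = -1/4  ⇒  CG² = 8/7×(-1/4)² = 1/14
CG = −√(1/14) = -0.267261

−√(1/14) = -0.267261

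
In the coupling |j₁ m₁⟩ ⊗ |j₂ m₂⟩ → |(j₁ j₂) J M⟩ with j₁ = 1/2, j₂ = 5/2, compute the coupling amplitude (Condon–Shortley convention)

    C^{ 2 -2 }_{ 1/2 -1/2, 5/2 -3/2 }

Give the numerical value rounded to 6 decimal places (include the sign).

−√(1/6) ≈ -0.408248

j₁+j₂−J=1  J+j₁−j₂=0  J−j₁+j₂=4  j₁+j₂+J+1=6
(j₁±m₁, j₂±m₂, J±M) = (0,1,1,4,0,4)
P² = 96
sum k=1..1:
  [1] −1/24 = -1/24
S = -1/24
C² = P²·S² = 1/6 ; C = -0.408248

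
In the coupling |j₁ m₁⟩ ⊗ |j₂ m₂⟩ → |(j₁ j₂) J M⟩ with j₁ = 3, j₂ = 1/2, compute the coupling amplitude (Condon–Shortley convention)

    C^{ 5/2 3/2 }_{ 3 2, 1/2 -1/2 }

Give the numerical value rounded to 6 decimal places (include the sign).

+0.845154  (= +√(5/7))

√[6·1!5!0!/7! · 5!1!0!1!4!1!] = √(2880/7)
  +(−1)^0/∏(0,1,1,0,4,0)! = 1/24  (running 1/24)
⟨..|..⟩ = √(2880/7)·(1/24) = +0.845154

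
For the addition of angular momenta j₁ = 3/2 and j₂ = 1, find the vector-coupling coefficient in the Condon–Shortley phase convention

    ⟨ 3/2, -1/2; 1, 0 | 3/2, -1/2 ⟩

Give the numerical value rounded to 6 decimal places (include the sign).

j₁+j₂−J=1  J+j₁−j₂=2  J−j₁+j₂=1  j₁+j₂+J+1=5
(j₁±m₁, j₂±m₂, J±M) = (1,2,1,1,1,2)
P² = 4/15
sum k=0..1:
  [0] +1/2 = 1/2
  [1] −1/1 = -1
S = -1/2
C² = P²·S² = 1/15 ; C = -0.258199

−√(1/15) = -0.258199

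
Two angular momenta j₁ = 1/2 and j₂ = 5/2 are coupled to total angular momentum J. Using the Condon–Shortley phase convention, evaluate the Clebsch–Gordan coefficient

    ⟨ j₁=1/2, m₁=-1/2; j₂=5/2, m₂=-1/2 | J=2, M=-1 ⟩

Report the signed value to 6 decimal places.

−√(1/3) ≈ -0.577350

j₁+j₂−J=1  J+j₁−j₂=0  J−j₁+j₂=4  j₁+j₂+J+1=6
(j₁±m₁, j₂±m₂, J±M) = (0,1,2,3,1,3)
P² = 12
sum k=1..1:
  [1] −1/6 = -1/6
S = -1/6
C² = P²·S² = 1/3 ; C = -0.577350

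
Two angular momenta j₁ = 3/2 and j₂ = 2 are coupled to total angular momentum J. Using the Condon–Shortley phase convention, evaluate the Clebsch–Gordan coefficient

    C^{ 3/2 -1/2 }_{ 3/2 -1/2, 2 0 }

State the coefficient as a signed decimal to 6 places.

-0.447214  (= −√(1/5))

triangle: 2!*1!*2!/6! = 4/720
(j±m)!: 1!*2!*2!*2!*1!*2! = 16
prefactor² = (2J+1)*Δ*N² = 16/45
  k=1: −1/(1!*1!*1!*1!*0!*1!) = -1
  k=2: +1/(2!*0!*0!*0!*1!*2!) = 1/4
Σ = -3/4  ⇒  CG² = 16/45*(-3/4)² = 1/5
CG = −√(1/5) = -0.447214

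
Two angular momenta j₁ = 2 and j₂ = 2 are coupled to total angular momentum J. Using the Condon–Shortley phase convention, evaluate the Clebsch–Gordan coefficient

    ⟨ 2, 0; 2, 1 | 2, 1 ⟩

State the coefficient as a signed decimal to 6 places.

−√(1/14) ≈ -0.267261

triangle: 2!×2!×2!/7! = 8/5040
(j±m)!: 2!×2!×3!×1!×3!×1! = 144
prefactor² = (2J+1)×Δ×N² = 8/7
  k=1: −1/(1!×1!×1!×2!×1!×0!) = -1/2
  k=2: +1/(2!×0!×0!×1!×2!×1!) = 1/4
Σ = -1/4  ⇒  CG² = 8/7×(-1/4)² = 1/14
CG = −√(1/14) = -0.267261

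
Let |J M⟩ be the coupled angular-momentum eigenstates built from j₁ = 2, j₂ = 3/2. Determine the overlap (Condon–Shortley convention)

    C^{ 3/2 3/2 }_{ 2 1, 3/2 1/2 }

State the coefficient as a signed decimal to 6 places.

−√(2/5) = -0.632456

√[4·2!2!1!/6! · 3!1!2!1!3!0!] = √(8/5)
  +(−1)^1/∏(1,1,0,1,2,0)! = -1/2  (running -1/2)
⟨..|..⟩ = √(8/5)·(-1/2) = -0.632456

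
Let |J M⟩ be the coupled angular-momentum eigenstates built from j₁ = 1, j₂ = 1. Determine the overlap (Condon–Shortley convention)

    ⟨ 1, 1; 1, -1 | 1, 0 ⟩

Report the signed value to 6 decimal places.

+0.707107

triangle: 1!·1!·1!/4! = 1/24
(j±m)!: 2!·0!·0!·2!·1!·1! = 4
prefactor² = (2J+1)·Δ·N² = 1/2
  k=0: +1/(0!·1!·0!·0!·1!·1!) = 1
Σ = 1  ⇒  CG² = 1/2·1² = 1/2
CG = +√(1/2) = +0.707107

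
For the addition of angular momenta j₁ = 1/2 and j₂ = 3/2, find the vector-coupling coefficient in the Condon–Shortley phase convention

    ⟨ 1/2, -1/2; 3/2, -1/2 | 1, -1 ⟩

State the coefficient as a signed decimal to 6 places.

-0.500000  (= −√(1/4))

j₁+j₂−J=1  J+j₁−j₂=0  J−j₁+j₂=2  j₁+j₂+J+1=4
(j₁±m₁, j₂±m₂, J±M) = (0,1,1,2,0,2)
P² = 1
sum k=1..1:
  [1] −1/2 = -1/2
S = -1/2
C² = P²·S² = 1/4 ; C = -0.500000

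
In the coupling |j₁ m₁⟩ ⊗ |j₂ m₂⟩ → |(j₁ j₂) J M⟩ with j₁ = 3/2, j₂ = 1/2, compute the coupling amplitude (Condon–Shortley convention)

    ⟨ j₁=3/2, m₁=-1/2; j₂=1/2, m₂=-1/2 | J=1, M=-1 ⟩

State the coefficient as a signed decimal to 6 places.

+0.500000  (= +√(1/4))

triangle: 1!·2!·0!/4! = 2/24
(j±m)!: 1!·2!·0!·1!·0!·2! = 4
prefactor² = (2J+1)·Δ·N² = 1
  k=0: +1/(0!·1!·2!·0!·0!·0!) = 1/2
Σ = 1/2  ⇒  CG² = 1·1/2² = 1/4
CG = +√(1/4) = +0.500000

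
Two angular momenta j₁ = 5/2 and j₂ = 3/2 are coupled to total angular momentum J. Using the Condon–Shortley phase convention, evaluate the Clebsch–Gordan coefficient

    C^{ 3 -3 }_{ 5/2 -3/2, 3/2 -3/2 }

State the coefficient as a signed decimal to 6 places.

triangle: 1!×4!×2!/8! = 48/40320
(j±m)!: 1!×4!×0!×3!×0!×6! = 103680
prefactor² = (2J+1)×Δ×N² = 864
  k=0: +1/(0!×1!×4!×0!×0!×2!) = 1/48
Σ = 1/48  ⇒  CG² = 864×1/48² = 3/8
CG = +√(3/8) = +0.612372

+0.612372  (= +√(3/8))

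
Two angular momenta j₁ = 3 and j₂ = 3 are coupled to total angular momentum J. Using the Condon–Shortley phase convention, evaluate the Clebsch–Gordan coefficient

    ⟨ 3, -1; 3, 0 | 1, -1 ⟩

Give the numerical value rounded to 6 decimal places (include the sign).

triangle: 5!×1!×1!/8! = 120/40320
(j±m)!: 2!×4!×3!×3!×0!×2! = 3456
prefactor² = (2J+1)×Δ×N² = 216/7
  k=3: −1/(3!×2!×1!×0!×0!×1!) = -1/12
Σ = -1/12  ⇒  CG² = 216/7×(-1/12)² = 3/14
CG = −√(3/14) = -0.462910

-0.462910  (= −√(3/14))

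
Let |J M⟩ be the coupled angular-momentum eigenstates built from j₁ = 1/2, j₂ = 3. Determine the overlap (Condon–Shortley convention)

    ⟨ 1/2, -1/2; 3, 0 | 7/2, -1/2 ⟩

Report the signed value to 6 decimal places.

triangle: 0!×1!×6!/8! = 720/40320
(j±m)!: 0!×1!×3!×3!×3!×4! = 5184
prefactor² = (2J+1)×Δ×N² = 5184/7
  k=0: +1/(0!×0!×1!×3!×0!×3!) = 1/36
Σ = 1/36  ⇒  CG² = 5184/7×1/36² = 4/7
CG = +√(4/7) = +0.755929

+√(4/7) ≈ +0.755929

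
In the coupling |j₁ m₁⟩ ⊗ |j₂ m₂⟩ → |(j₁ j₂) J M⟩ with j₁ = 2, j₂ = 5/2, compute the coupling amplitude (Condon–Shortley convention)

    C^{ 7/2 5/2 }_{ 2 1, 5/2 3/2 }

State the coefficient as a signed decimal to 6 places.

√[8·1!3!4!/9! · 3!1!4!1!6!1!] = √(2304/7)
  +(−1)^0/∏(0,1,1,4,2,0)! = 1/48  (running 1/48)
  +(−1)^1/∏(1,0,0,3,3,1)! = -1/36  (running -1/144)
⟨..|..⟩ = √(2304/7)·(-1/144) = -0.125988

−√(1/63) = -0.125988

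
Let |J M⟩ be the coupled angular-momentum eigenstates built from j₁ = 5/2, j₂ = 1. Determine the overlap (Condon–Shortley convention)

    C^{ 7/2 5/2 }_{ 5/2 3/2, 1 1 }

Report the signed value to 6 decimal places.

+0.845154

triangle: 0!·5!·2!/8! = 240/40320
(j±m)!: 4!·1!·2!·0!·6!·1! = 34560
prefactor² = (2J+1)·Δ·N² = 11520/7
  k=0: +1/(0!·0!·1!·2!·4!·0!) = 1/48
Σ = 1/48  ⇒  CG² = 11520/7·1/48² = 5/7
CG = +√(5/7) = +0.845154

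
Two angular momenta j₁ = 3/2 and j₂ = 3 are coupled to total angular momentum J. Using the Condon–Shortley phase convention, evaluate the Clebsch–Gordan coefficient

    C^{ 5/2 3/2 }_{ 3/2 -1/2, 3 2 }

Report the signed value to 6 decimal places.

+√(1/14) = +0.267261

√[6·2!1!4!/8! · 1!2!5!1!4!1!] = √(288/7)
  +(−1)^1/∏(1,1,1,4,0,0)! = -1/24  (running -1/24)
  +(−1)^2/∏(2,0,0,3,1,1)! = 1/12  (running 1/24)
⟨..|..⟩ = √(288/7)·(1/24) = +0.267261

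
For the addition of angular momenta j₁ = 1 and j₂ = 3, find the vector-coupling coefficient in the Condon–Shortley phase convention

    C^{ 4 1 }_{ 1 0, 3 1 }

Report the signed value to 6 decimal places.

√[9·0!2!6!/9! · 1!1!4!2!5!3!] = √(8640/7)
  +(−1)^0/∏(0,0,1,4,1,2)! = 1/48  (running 1/48)
⟨..|..⟩ = √(8640/7)·(1/48) = +0.731925

+√(15/28) ≈ +0.731925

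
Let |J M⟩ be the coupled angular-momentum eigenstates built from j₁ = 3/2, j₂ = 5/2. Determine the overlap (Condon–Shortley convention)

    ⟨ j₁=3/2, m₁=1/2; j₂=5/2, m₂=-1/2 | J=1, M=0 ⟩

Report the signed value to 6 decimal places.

−√(3/10) ≈ -0.547723

triangle: 3!×0!×2!/6! = 12/720
(j±m)!: 2!×1!×2!×3!×1!×1! = 24
prefactor² = (2J+1)×Δ×N² = 6/5
  k=1: −1/(1!×2!×0!×1!×0!×1!) = -1/2
Σ = -1/2  ⇒  CG² = 6/5×(-1/2)² = 3/10
CG = −√(3/10) = -0.547723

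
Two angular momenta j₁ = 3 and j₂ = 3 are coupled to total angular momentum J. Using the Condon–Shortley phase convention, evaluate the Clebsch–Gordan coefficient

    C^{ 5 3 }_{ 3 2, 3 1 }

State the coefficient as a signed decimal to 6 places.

+0.408248  (= +√(1/6))

triangle: 1!·5!·5!/12! = 14400/479001600
(j±m)!: 5!·1!·4!·2!·8!·2! = 464486400
prefactor² = (2J+1)·Δ·N² = 153600
  k=0: +1/(0!·1!·1!·4!·4!·1!) = 1/576
  k=1: −1/(1!·0!·0!·3!·5!·2!) = -1/1440
Σ = 1/960  ⇒  CG² = 153600·1/960² = 1/6
CG = +√(1/6) = +0.408248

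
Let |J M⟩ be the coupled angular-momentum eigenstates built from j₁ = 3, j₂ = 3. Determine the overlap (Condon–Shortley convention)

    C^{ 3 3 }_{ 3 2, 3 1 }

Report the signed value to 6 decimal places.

√[7·3!3!3!/10! · 5!1!4!2!6!0!] = √(1728)
  +(−1)^1/∏(1,2,0,3,3,0)! = -1/72  (running -1/72)
⟨..|..⟩ = √(1728)·(-1/72) = -0.577350

−√(1/3) ≈ -0.577350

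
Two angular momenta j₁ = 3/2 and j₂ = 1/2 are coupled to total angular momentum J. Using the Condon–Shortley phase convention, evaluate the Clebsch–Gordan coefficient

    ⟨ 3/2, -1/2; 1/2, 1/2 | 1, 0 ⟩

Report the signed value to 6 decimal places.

j₁+j₂−J=1  J+j₁−j₂=2  J−j₁+j₂=0  j₁+j₂+J+1=4
(j₁±m₁, j₂±m₂, J±M) = (1,2,1,0,1,1)
P² = 1/2
sum k=1..1:
  [1] −1/1 = -1
S = -1
C² = P²·S² = 1/2 ; C = -0.707107

−√(1/2) = -0.707107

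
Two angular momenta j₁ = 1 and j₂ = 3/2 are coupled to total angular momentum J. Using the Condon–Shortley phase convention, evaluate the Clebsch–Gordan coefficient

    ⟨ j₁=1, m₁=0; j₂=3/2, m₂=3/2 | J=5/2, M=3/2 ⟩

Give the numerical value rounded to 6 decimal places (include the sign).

√[6·0!2!3!/6! · 1!1!3!0!4!1!] = √(72/5)
  +(−1)^0/∏(0,0,1,3,1,0)! = 1/6  (running 1/6)
⟨..|..⟩ = √(72/5)·(1/6) = +0.632456

+√(2/5) ≈ +0.632456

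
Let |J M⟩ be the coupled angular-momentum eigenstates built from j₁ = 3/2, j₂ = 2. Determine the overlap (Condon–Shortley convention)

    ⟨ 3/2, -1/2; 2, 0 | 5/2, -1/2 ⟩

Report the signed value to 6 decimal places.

√[6·1!2!3!/7! · 1!2!2!2!2!3!] = √(48/35)
  +(−1)^0/∏(0,1,2,2,0,1)! = 1/4  (running 1/4)
  +(−1)^1/∏(1,0,1,1,1,2)! = -1/2  (running -1/4)
⟨..|..⟩ = √(48/35)·(-1/4) = -0.292770

−√(3/35) ≈ -0.292770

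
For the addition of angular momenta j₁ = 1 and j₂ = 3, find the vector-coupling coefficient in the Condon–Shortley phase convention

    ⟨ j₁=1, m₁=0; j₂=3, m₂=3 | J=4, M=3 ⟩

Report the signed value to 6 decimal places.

+0.500000  (= +√(1/4))

√[9·0!2!6!/9! · 1!1!6!0!7!1!] = √(129600)
  +(−1)^0/∏(0,0,1,6,1,0)! = 1/720  (running 1/720)
⟨..|..⟩ = √(129600)·(1/720) = +0.500000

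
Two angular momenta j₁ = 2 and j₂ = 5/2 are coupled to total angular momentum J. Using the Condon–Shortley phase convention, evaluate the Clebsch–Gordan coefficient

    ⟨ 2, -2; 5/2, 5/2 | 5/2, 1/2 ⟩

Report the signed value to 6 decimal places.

+√(3/14) = +0.462910

triangle: 2!×2!×3!/8! = 24/40320
(j±m)!: 0!×4!×5!×0!×3!×2! = 34560
prefactor² = (2J+1)×Δ×N² = 864/7
  k=2: +1/(2!×0!×2!×3!×0!×0!) = 1/24
Σ = 1/24  ⇒  CG² = 864/7×1/24² = 3/14
CG = +√(3/14) = +0.462910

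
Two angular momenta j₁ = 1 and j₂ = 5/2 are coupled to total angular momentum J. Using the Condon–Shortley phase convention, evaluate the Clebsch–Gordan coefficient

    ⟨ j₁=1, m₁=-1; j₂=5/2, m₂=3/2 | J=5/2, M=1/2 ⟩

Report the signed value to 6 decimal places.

−√(16/35) = -0.676123

j₁+j₂−J=1  J+j₁−j₂=1  J−j₁+j₂=4  j₁+j₂+J+1=7
(j₁±m₁, j₂±m₂, J±M) = (0,2,4,1,3,2)
P² = 576/35
sum k=1..1:
  [1] −1/6 = -1/6
S = -1/6
C² = P²·S² = 16/35 ; C = -0.676123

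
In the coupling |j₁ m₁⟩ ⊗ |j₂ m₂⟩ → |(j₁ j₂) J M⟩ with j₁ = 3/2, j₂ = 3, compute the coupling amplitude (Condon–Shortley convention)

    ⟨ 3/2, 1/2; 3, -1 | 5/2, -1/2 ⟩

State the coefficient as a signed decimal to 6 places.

triangle: 2!·1!·4!/8! = 48/40320
(j±m)!: 2!·1!·2!·4!·2!·3! = 1152
prefactor² = (2J+1)·Δ·N² = 288/35
  k=0: +1/(0!·2!·1!·2!·0!·2!) = 1/8
  k=1: −1/(1!·1!·0!·1!·1!·3!) = -1/6
Σ = -1/24  ⇒  CG² = 288/35·(-1/24)² = 1/70
CG = −√(1/70) = -0.119523

-0.119523  (= −√(1/70))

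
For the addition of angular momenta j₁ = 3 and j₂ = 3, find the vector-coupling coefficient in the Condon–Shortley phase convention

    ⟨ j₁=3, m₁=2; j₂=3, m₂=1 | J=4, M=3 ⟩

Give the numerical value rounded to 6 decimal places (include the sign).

triangle: 2!·4!·4!/11! = 1152/39916800
(j±m)!: 5!·1!·4!·2!·7!·1! = 29030400
prefactor² = (2J+1)·Δ·N² = 82944/11
  k=0: +1/(0!·2!·1!·4!·3!·0!) = 1/288
  k=1: −1/(1!·1!·0!·3!·4!·1!) = -1/144
Σ = -1/288  ⇒  CG² = 82944/11·(-1/288)² = 1/11
CG = −√(1/11) = -0.301511

−√(1/11) ≈ -0.301511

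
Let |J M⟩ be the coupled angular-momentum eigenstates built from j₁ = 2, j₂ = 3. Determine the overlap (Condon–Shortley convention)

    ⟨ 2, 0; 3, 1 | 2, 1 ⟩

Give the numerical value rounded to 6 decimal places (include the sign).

+√(1/7) = +0.377964

j₁+j₂−J=3  J+j₁−j₂=1  J−j₁+j₂=3  j₁+j₂+J+1=8
(j₁±m₁, j₂±m₂, J±M) = (2,2,4,2,3,1)
P² = 36/7
sum k=1..2:
  [1] −1/12 = -1/12
  [2] +1/4 = 1/4
S = 1/6
C² = P²·S² = 1/7 ; C = +0.377964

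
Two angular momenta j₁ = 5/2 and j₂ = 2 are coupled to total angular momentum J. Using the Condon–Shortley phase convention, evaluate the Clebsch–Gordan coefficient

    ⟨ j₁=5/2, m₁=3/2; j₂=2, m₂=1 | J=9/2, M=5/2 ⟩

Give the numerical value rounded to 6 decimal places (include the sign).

+0.745356  (= +√(5/9))

√[10·0!5!4!/10! · 4!1!3!1!7!2!] = √(11520)
  +(−1)^0/∏(0,0,1,3,4,1)! = 1/144  (running 1/144)
⟨..|..⟩ = √(11520)·(1/144) = +0.745356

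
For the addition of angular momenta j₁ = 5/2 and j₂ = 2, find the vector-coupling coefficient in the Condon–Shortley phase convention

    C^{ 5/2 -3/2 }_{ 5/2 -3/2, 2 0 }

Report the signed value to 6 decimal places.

√[6·2!3!2!/8! · 1!4!2!2!1!4!] = √(288/35)
  +(−1)^1/∏(1,1,3,1,0,1)! = -1/6  (running -1/6)
  +(−1)^2/∏(2,0,2,0,1,2)! = 1/8  (running -1/24)
⟨..|..⟩ = √(288/35)·(-1/24) = -0.119523

-0.119523  (= −√(1/70))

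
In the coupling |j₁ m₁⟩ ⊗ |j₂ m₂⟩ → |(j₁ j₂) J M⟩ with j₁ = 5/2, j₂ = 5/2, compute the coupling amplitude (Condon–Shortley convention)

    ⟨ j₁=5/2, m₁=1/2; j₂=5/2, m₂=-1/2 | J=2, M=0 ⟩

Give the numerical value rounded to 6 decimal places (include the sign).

-0.436436  (= −√(4/21))

triangle: 3!·2!·2!/8! = 24/40320
(j±m)!: 3!·2!·2!·3!·2!·2! = 576
prefactor² = (2J+1)·Δ·N² = 12/7
  k=0: +1/(0!·3!·2!·2!·0!·0!) = 1/24
  k=1: −1/(1!·2!·1!·1!·1!·1!) = -1/2
  k=2: +1/(2!·1!·0!·0!·2!·2!) = 1/8
Σ = -1/3  ⇒  CG² = 12/7·(-1/3)² = 4/21
CG = −√(4/21) = -0.436436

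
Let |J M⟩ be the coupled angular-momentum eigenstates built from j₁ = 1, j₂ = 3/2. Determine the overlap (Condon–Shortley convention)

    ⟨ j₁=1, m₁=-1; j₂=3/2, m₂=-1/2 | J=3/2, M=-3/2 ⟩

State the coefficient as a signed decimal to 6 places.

√[4·1!1!2!/5! · 0!2!1!2!0!3!] = √(8/5)
  +(−1)^1/∏(1,0,1,0,0,2)! = -1/2  (running -1/2)
⟨..|..⟩ = √(8/5)·(-1/2) = -0.632456

−√(2/5) = -0.632456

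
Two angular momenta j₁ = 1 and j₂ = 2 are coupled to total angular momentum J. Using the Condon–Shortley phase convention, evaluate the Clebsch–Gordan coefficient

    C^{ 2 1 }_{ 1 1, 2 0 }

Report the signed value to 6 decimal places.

j₁+j₂−J=1  J+j₁−j₂=1  J−j₁+j₂=3  j₁+j₂+J+1=6
(j₁±m₁, j₂±m₂, J±M) = (2,0,2,2,3,1)
P² = 2
sum k=0..0:
  [0] +1/2 = 1/2
S = 1/2
C² = P²·S² = 1/2 ; C = +0.707107

+√(1/2) ≈ +0.707107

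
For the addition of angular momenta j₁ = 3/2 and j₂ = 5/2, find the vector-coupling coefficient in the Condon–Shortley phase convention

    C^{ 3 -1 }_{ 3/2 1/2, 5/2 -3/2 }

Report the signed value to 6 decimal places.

+√(49/120) = +0.639010

triangle: 1!×2!×4!/8! = 48/40320
(j±m)!: 2!×1!×1!×4!×2!×4! = 2304
prefactor² = (2J+1)×Δ×N² = 96/5
  k=0: +1/(0!×1!×1!×1!×1!×3!) = 1/6
  k=1: −1/(1!×0!×0!×0!×2!×4!) = -1/48
Σ = 7/48  ⇒  CG² = 96/5×7/48² = 49/120
CG = +√(49/120) = +0.639010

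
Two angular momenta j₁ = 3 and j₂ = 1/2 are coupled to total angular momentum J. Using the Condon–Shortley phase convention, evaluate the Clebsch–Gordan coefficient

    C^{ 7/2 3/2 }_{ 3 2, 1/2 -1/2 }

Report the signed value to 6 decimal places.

+0.534522  (= +√(2/7))

triangle: 0!×6!×1!/8! = 720/40320
(j±m)!: 5!×1!×0!×1!×5!×2! = 28800
prefactor² = (2J+1)×Δ×N² = 28800/7
  k=0: +1/(0!×0!×1!×0!×5!×1!) = 1/120
Σ = 1/120  ⇒  CG² = 28800/7×1/120² = 2/7
CG = +√(2/7) = +0.534522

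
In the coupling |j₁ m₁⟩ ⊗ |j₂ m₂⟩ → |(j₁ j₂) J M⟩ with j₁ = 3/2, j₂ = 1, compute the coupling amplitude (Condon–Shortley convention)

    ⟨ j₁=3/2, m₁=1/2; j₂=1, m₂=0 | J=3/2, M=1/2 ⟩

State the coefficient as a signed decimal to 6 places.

+√(1/15) ≈ +0.258199

j₁+j₂−J=1  J+j₁−j₂=2  J−j₁+j₂=1  j₁+j₂+J+1=5
(j₁±m₁, j₂±m₂, J±M) = (2,1,1,1,2,1)
P² = 4/15
sum k=0..1:
  [0] +1/1 = 1
  [1] −1/2 = -1/2
S = 1/2
C² = P²·S² = 1/15 ; C = +0.258199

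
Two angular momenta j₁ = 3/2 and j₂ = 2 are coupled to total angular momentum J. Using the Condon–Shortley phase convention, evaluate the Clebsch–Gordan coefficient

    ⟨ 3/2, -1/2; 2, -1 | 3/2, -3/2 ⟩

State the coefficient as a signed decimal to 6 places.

j₁+j₂−J=2  J+j₁−j₂=1  J−j₁+j₂=2  j₁+j₂+J+1=6
(j₁±m₁, j₂±m₂, J±M) = (1,2,1,3,0,3)
P² = 8/5
sum k=1..1:
  [1] −1/2 = -1/2
S = -1/2
C² = P²·S² = 2/5 ; C = -0.632456

−√(2/5) ≈ -0.632456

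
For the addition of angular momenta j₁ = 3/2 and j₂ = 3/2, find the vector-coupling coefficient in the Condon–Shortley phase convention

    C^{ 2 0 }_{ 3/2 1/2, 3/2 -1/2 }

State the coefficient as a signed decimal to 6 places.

+0.500000

j₁+j₂−J=1  J+j₁−j₂=2  J−j₁+j₂=2  j₁+j₂+J+1=6
(j₁±m₁, j₂±m₂, J±M) = (2,1,1,2,2,2)
P² = 4/9
sum k=0..1:
  [0] +1/1 = 1
  [1] −1/4 = -1/4
S = 3/4
C² = P²·S² = 1/4 ; C = +0.500000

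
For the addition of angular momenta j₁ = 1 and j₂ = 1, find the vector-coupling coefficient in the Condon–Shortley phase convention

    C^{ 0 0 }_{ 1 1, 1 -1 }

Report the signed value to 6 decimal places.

+√(1/3) ≈ +0.577350

j₁+j₂−J=2  J+j₁−j₂=0  J−j₁+j₂=0  j₁+j₂+J+1=3
(j₁±m₁, j₂±m₂, J±M) = (2,0,0,2,0,0)
P² = 4/3
sum k=0..0:
  [0] +1/2 = 1/2
S = 1/2
C² = P²·S² = 1/3 ; C = +0.577350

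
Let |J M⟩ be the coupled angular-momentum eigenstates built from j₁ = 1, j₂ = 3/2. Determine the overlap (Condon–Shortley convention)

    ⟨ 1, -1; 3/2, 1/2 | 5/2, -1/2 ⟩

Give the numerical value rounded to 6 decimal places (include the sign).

+√(3/10) ≈ +0.547723

j₁+j₂−J=0  J+j₁−j₂=2  J−j₁+j₂=3  j₁+j₂+J+1=6
(j₁±m₁, j₂±m₂, J±M) = (0,2,2,1,2,3)
P² = 24/5
sum k=0..0:
  [0] +1/4 = 1/4
S = 1/4
C² = P²·S² = 3/10 ; C = +0.547723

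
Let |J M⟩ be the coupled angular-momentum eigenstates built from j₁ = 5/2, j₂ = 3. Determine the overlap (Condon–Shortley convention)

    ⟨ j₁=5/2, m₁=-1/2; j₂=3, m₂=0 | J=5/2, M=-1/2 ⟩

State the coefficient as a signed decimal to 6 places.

√[6·3!2!3!/9! · 2!3!3!3!2!3!] = √(216/35)
  +(−1)^1/∏(1,2,2,2,0,1)! = -1/8  (running -1/8)
  +(−1)^2/∏(2,1,1,1,1,2)! = 1/4  (running 1/8)
  +(−1)^3/∏(3,0,0,0,2,3)! = -1/72  (running 1/9)
⟨..|..⟩ = √(216/35)·(1/9) = +0.276026

+√(8/105) = +0.276026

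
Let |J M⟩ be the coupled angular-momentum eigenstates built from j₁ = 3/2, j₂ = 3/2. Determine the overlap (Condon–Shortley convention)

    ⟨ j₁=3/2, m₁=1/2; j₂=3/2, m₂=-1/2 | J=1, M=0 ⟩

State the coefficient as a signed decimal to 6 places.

√[3·2!1!1!/5! · 2!1!1!2!1!1!] = √(1/5)
  +(−1)^0/∏(0,2,1,1,0,0)! = 1/2  (running 1/2)
  +(−1)^1/∏(1,1,0,0,1,1)! = -1  (running -1/2)
⟨..|..⟩ = √(1/5)·(-1/2) = -0.223607

−√(1/20) = -0.223607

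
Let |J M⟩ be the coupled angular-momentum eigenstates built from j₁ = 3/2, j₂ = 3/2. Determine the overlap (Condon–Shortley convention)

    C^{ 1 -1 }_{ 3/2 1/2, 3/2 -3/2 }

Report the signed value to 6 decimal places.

+√(3/10) ≈ +0.547723

j₁+j₂−J=2  J+j₁−j₂=1  J−j₁+j₂=1  j₁+j₂+J+1=5
(j₁±m₁, j₂±m₂, J±M) = (2,1,0,3,0,2)
P² = 6/5
sum k=0..0:
  [0] +1/2 = 1/2
S = 1/2
C² = P²·S² = 3/10 ; C = +0.547723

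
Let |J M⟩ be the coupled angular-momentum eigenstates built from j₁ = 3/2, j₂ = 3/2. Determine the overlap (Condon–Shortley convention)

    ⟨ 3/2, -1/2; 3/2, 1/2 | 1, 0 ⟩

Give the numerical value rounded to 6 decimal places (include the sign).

-0.223607  (= −√(1/20))

j₁+j₂−J=2  J+j₁−j₂=1  J−j₁+j₂=1  j₁+j₂+J+1=5
(j₁±m₁, j₂±m₂, J±M) = (1,2,2,1,1,1)
P² = 1/5
sum k=1..2:
  [1] −1/1 = -1
  [2] +1/2 = 1/2
S = -1/2
C² = P²·S² = 1/20 ; C = -0.223607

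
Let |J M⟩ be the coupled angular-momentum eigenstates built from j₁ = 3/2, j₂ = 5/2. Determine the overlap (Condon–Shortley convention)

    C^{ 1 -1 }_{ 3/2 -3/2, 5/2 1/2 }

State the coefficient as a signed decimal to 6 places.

√[3·3!0!2!/6! · 0!3!3!2!0!2!] = √(36/5)
  +(−1)^3/∏(3,0,0,0,0,2)! = -1/12  (running -1/12)
⟨..|..⟩ = √(36/5)·(-1/12) = -0.223607

−√(1/20) ≈ -0.223607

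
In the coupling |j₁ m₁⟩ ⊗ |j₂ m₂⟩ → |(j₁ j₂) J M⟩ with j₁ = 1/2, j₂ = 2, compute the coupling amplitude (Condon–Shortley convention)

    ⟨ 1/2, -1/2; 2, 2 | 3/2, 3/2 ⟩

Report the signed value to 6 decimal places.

√[4·1!0!3!/5! · 0!1!4!0!3!0!] = √(144/5)
  +(−1)^1/∏(1,0,0,3,0,0)! = -1/6  (running -1/6)
⟨..|..⟩ = √(144/5)·(-1/6) = -0.894427

-0.894427  (= −√(4/5))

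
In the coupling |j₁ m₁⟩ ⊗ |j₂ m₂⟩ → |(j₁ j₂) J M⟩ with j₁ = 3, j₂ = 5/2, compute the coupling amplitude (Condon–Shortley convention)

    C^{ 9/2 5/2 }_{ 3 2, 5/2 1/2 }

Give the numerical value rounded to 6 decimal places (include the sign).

j₁+j₂−J=1  J+j₁−j₂=5  J−j₁+j₂=4  j₁+j₂+J+1=11
(j₁±m₁, j₂±m₂, J±M) = (5,1,3,2,7,2)
P² = 115200/11
sum k=0..1:
  [0] +1/144 = 1/144
  [1] −1/480 = -1/480
S = 7/1440
C² = P²·S² = 49/198 ; C = +0.497468

+0.497468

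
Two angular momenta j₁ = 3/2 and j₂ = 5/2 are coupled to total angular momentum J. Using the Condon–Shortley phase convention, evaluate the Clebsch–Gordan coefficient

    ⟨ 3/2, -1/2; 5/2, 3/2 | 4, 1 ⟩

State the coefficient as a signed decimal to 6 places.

j₁+j₂−J=0  J+j₁−j₂=3  J−j₁+j₂=5  j₁+j₂+J+1=9
(j₁±m₁, j₂±m₂, J±M) = (1,2,4,1,5,3)
P² = 4320/7
sum k=0..0:
  [0] +1/48 = 1/48
S = 1/48
C² = P²·S² = 15/56 ; C = +0.517549

+0.517549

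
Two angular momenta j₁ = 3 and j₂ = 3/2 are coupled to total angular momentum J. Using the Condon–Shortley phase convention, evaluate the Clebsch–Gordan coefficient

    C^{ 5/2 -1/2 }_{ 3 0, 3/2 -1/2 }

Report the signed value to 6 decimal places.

j₁+j₂−J=2  J+j₁−j₂=4  J−j₁+j₂=1  j₁+j₂+J+1=8
(j₁±m₁, j₂±m₂, J±M) = (3,3,1,2,2,3)
P² = 216/35
sum k=0..1:
  [0] +1/12 = 1/12
  [1] −1/4 = -1/4
S = -1/6
C² = P²·S² = 6/35 ; C = -0.414039

-0.414039  (= −√(6/35))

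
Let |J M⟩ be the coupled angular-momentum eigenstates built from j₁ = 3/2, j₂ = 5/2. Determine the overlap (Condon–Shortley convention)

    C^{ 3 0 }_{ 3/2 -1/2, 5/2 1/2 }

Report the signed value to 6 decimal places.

−√(1/5) = -0.447214

triangle: 1!*2!*4!/8! = 48/40320
(j±m)!: 1!*2!*3!*2!*3!*3! = 864
prefactor² = (2J+1)*Δ*N² = 36/5
  k=0: +1/(0!*1!*2!*3!*0!*1!) = 1/12
  k=1: −1/(1!*0!*1!*2!*1!*2!) = -1/4
Σ = -1/6  ⇒  CG² = 36/5*(-1/6)² = 1/5
CG = −√(1/5) = -0.447214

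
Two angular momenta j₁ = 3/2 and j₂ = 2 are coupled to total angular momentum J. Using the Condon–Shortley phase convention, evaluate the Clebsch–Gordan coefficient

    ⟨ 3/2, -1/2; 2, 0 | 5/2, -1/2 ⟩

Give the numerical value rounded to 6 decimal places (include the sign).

−√(3/35) = -0.292770

j₁+j₂−J=1  J+j₁−j₂=2  J−j₁+j₂=3  j₁+j₂+J+1=7
(j₁±m₁, j₂±m₂, J±M) = (1,2,2,2,2,3)
P² = 48/35
sum k=0..1:
  [0] +1/4 = 1/4
  [1] −1/2 = -1/2
S = -1/4
C² = P²·S² = 3/35 ; C = -0.292770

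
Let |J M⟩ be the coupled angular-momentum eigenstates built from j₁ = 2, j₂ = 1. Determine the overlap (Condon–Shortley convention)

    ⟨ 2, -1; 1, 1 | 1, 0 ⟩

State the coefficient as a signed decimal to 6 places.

+0.547723

j₁+j₂−J=2  J+j₁−j₂=2  J−j₁+j₂=0  j₁+j₂+J+1=5
(j₁±m₁, j₂±m₂, J±M) = (1,3,2,0,1,1)
P² = 6/5
sum k=2..2:
  [2] +1/2 = 1/2
S = 1/2
C² = P²·S² = 3/10 ; C = +0.547723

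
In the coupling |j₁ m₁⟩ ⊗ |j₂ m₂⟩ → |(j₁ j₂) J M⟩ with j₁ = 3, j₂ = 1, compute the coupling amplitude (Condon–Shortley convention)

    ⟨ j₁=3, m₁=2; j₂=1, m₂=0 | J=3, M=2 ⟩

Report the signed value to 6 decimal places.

+√(1/3) = +0.577350

j₁+j₂−J=1  J+j₁−j₂=5  J−j₁+j₂=1  j₁+j₂+J+1=8
(j₁±m₁, j₂±m₂, J±M) = (5,1,1,1,5,1)
P² = 300
sum k=0..1:
  [0] +1/24 = 1/24
  [1] −1/120 = -1/120
S = 1/30
C² = P²·S² = 1/3 ; C = +0.577350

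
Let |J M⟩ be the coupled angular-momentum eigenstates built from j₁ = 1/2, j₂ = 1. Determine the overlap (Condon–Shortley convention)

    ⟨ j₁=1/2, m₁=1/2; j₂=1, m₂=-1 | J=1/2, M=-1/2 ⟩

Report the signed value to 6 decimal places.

+0.816497

triangle: 1!·0!·1!/3! = 1/6
(j±m)!: 1!·0!·0!·2!·0!·1! = 2
prefactor² = (2J+1)·Δ·N² = 2/3
  k=0: +1/(0!·1!·0!·0!·0!·1!) = 1
Σ = 1  ⇒  CG² = 2/3·1² = 2/3
CG = +√(2/3) = +0.816497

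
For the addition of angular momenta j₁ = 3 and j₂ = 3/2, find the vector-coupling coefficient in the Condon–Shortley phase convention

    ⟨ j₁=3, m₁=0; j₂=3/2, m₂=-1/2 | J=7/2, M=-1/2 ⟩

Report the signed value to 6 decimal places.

+0.308607  (= +√(2/21))

triangle: 1!×5!×2!/9! = 240/362880
(j±m)!: 3!×3!×1!×2!×3!×4! = 10368
prefactor² = (2J+1)×Δ×N² = 384/7
  k=0: +1/(0!×1!×3!×1!×2!×1!) = 1/12
  k=1: −1/(1!×0!×2!×0!×3!×2!) = -1/24
Σ = 1/24  ⇒  CG² = 384/7×1/24² = 2/21
CG = +√(2/21) = +0.308607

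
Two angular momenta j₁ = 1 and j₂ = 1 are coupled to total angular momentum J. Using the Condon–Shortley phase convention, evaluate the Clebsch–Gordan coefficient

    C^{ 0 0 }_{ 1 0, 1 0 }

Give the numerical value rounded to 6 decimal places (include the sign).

j₁+j₂−J=2  J+j₁−j₂=0  J−j₁+j₂=0  j₁+j₂+J+1=3
(j₁±m₁, j₂±m₂, J±M) = (1,1,1,1,0,0)
P² = 1/3
sum k=1..1:
  [1] −1/1 = -1
S = -1
C² = P²·S² = 1/3 ; C = -0.577350

−√(1/3) = -0.577350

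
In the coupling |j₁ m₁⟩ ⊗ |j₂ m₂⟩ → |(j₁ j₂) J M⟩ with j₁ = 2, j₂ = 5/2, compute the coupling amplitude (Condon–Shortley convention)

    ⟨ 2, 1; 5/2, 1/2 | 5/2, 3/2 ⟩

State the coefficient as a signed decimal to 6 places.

√[6·2!2!3!/8! · 3!1!3!2!4!1!] = √(216/35)
  +(−1)^0/∏(0,2,1,3,1,0)! = 1/12  (running 1/12)
  +(−1)^1/∏(1,1,0,2,2,1)! = -1/4  (running -1/6)
⟨..|..⟩ = √(216/35)·(-1/6) = -0.414039

-0.414039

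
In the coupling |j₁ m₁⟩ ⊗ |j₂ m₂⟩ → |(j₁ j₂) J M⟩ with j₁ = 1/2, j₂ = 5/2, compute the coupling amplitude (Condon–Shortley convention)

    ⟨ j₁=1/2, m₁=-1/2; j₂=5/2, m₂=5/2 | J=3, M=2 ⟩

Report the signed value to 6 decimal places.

triangle: 0!*1!*5!/7! = 120/5040
(j±m)!: 0!*1!*5!*0!*5!*1! = 14400
prefactor² = (2J+1)*Δ*N² = 2400
  k=0: +1/(0!*0!*1!*5!*0!*0!) = 1/120
Σ = 1/120  ⇒  CG² = 2400*1/120² = 1/6
CG = +√(1/6) = +0.408248

+0.408248  (= +√(1/6))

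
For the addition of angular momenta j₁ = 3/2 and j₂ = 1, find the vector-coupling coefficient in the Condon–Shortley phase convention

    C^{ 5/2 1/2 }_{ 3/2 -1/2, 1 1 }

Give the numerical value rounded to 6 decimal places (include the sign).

+√(3/10) = +0.547723

triangle: 0!*3!*2!/6! = 12/720
(j±m)!: 1!*2!*2!*0!*3!*2! = 48
prefactor² = (2J+1)*Δ*N² = 24/5
  k=0: +1/(0!*0!*2!*2!*1!*0!) = 1/4
Σ = 1/4  ⇒  CG² = 24/5*1/4² = 3/10
CG = +√(3/10) = +0.547723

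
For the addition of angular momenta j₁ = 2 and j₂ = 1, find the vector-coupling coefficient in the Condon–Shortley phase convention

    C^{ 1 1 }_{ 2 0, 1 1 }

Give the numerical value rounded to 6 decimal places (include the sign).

√[3·2!2!0!/5! · 2!2!2!0!2!0!] = √(8/5)
  +(−1)^2/∏(2,0,0,0,2,0)! = 1/4  (running 1/4)
⟨..|..⟩ = √(8/5)·(1/4) = +0.316228

+0.316228  (= +√(1/10))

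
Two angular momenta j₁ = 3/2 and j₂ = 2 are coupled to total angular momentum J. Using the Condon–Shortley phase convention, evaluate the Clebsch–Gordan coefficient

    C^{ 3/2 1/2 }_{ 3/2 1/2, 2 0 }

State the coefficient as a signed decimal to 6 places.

−√(1/5) ≈ -0.447214

j₁+j₂−J=2  J+j₁−j₂=1  J−j₁+j₂=2  j₁+j₂+J+1=6
(j₁±m₁, j₂±m₂, J±M) = (2,1,2,2,2,1)
P² = 16/45
sum k=0..1:
  [0] +1/4 = 1/4
  [1] −1/1 = -1
S = -3/4
C² = P²·S² = 1/5 ; C = -0.447214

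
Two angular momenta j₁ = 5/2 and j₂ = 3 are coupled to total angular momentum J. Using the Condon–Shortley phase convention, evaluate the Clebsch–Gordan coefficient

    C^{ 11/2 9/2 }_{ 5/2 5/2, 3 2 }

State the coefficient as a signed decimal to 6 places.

+0.738549  (= +√(6/11))

j₁+j₂−J=0  J+j₁−j₂=5  J−j₁+j₂=6  j₁+j₂+J+1=12
(j₁±m₁, j₂±m₂, J±M) = (5,0,5,1,10,1)
P² = 1244160000/11
sum k=0..0:
  [0] +1/14400 = 1/14400
S = 1/14400
C² = P²·S² = 6/11 ; C = +0.738549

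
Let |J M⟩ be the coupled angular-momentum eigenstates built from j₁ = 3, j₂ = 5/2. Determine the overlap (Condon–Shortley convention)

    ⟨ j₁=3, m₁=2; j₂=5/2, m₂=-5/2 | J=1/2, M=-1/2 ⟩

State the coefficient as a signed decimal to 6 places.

+√(1/21) ≈ +0.218218

j₁+j₂−J=5  J+j₁−j₂=1  J−j₁+j₂=0  j₁+j₂+J+1=7
(j₁±m₁, j₂±m₂, J±M) = (5,1,0,5,0,1)
P² = 4800/7
sum k=0..0:
  [0] +1/120 = 1/120
S = 1/120
C² = P²·S² = 1/21 ; C = +0.218218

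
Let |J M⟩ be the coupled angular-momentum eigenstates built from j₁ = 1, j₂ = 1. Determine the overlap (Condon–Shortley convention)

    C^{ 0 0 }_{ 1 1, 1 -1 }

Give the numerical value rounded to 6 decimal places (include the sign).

triangle: 2!*0!*0!/3! = 2/6
(j±m)!: 2!*0!*0!*2!*0!*0! = 4
prefactor² = (2J+1)*Δ*N² = 4/3
  k=0: +1/(0!*2!*0!*0!*0!*0!) = 1/2
Σ = 1/2  ⇒  CG² = 4/3*1/2² = 1/3
CG = +√(1/3) = +0.577350

+0.577350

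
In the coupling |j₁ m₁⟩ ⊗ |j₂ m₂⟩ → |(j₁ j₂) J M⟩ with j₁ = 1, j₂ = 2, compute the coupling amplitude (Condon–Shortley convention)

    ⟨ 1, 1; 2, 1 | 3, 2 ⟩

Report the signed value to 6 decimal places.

j₁+j₂−J=0  J+j₁−j₂=2  J−j₁+j₂=4  j₁+j₂+J+1=7
(j₁±m₁, j₂±m₂, J±M) = (2,0,3,1,5,1)
P² = 96
sum k=0..0:
  [0] +1/12 = 1/12
S = 1/12
C² = P²·S² = 2/3 ; C = +0.816497

+√(2/3) = +0.816497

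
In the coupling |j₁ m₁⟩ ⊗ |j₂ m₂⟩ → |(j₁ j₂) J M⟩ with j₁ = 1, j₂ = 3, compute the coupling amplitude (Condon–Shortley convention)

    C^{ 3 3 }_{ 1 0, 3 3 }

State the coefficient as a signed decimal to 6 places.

-0.866025  (= −√(3/4))

√[7·1!1!5!/8! · 1!1!6!0!6!0!] = √(10800)
  +(−1)^1/∏(1,0,0,5,1,0)! = -1/120  (running -1/120)
⟨..|..⟩ = √(10800)·(-1/120) = -0.866025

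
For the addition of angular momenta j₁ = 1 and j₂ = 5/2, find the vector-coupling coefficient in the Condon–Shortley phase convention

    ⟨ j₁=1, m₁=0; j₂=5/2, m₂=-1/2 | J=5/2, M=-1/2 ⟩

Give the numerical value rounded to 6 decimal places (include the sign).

j₁+j₂−J=1  J+j₁−j₂=1  J−j₁+j₂=4  j₁+j₂+J+1=7
(j₁±m₁, j₂±m₂, J±M) = (1,1,2,3,2,3)
P² = 144/35
sum k=0..1:
  [0] +1/4 = 1/4
  [1] −1/6 = -1/6
S = 1/12
C² = P²·S² = 1/35 ; C = +0.169031

+0.169031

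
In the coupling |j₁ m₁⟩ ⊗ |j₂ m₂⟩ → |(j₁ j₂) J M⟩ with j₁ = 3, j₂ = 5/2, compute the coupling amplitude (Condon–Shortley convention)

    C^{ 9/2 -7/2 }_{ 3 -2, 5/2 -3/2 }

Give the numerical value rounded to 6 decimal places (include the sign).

√[10·1!5!4!/11! · 1!5!1!4!1!8!] = √(921600/11)
  +(−1)^0/∏(0,1,5,1,0,3)! = 1/720  (running 1/720)
  +(−1)^1/∏(1,0,4,0,1,4)! = -1/576  (running -1/2880)
⟨..|..⟩ = √(921600/11)·(-1/2880) = -0.100504

-0.100504  (= −√(1/99))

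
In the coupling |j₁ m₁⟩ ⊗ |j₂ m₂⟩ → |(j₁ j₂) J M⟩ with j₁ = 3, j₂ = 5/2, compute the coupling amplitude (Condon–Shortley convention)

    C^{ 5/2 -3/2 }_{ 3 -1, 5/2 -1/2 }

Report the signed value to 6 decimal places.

triangle: 3!*3!*2!/9! = 72/362880
(j±m)!: 2!*4!*2!*3!*1!*4! = 13824
prefactor² = (2J+1)*Δ*N² = 576/35
  k=1: −1/(1!*2!*3!*1!*0!*1!) = -1/12
  k=2: +1/(2!*1!*2!*0!*1!*2!) = 1/8
Σ = 1/24  ⇒  CG² = 576/35*1/24² = 1/35
CG = +√(1/35) = +0.169031

+0.169031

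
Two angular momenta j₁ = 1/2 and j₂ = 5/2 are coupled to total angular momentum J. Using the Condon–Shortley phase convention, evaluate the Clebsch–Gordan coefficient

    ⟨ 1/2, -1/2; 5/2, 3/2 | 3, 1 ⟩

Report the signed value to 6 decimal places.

+0.577350

j₁+j₂−J=0  J+j₁−j₂=1  J−j₁+j₂=5  j₁+j₂+J+1=7
(j₁±m₁, j₂±m₂, J±M) = (0,1,4,1,4,2)
P² = 192
sum k=0..0:
  [0] +1/24 = 1/24
S = 1/24
C² = P²·S² = 1/3 ; C = +0.577350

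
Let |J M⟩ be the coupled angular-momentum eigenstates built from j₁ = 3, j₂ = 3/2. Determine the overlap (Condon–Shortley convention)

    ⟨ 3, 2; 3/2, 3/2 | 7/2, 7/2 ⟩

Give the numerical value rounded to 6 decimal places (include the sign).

-0.577350  (= −√(1/3))

√[8·1!5!2!/9! · 5!1!3!0!7!0!] = √(19200)
  +(−1)^1/∏(1,0,0,2,5,0)! = -1/240  (running -1/240)
⟨..|..⟩ = √(19200)·(-1/240) = -0.577350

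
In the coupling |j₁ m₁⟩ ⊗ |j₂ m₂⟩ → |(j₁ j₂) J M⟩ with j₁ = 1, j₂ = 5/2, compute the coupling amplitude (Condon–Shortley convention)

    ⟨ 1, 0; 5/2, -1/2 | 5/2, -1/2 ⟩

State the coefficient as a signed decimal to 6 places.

+0.169031

j₁+j₂−J=1  J+j₁−j₂=1  J−j₁+j₂=4  j₁+j₂+J+1=7
(j₁±m₁, j₂±m₂, J±M) = (1,1,2,3,2,3)
P² = 144/35
sum k=0..1:
  [0] +1/4 = 1/4
  [1] −1/6 = -1/6
S = 1/12
C² = P²·S² = 1/35 ; C = +0.169031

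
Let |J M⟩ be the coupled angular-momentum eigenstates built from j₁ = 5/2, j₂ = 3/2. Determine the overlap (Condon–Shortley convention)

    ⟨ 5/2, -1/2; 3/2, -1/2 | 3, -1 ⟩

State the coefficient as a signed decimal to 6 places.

+0.129099  (= +√(1/60))

j₁+j₂−J=1  J+j₁−j₂=4  J−j₁+j₂=2  j₁+j₂+J+1=8
(j₁±m₁, j₂±m₂, J±M) = (2,3,1,2,2,4)
P² = 48/5
sum k=0..1:
  [0] +1/6 = 1/6
  [1] −1/8 = -1/8
S = 1/24
C² = P²·S² = 1/60 ; C = +0.129099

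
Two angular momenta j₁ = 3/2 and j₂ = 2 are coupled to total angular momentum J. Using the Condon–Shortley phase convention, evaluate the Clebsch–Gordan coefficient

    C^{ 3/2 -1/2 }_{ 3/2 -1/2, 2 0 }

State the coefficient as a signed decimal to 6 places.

−√(1/5) = -0.447214

j₁+j₂−J=2  J+j₁−j₂=1  J−j₁+j₂=2  j₁+j₂+J+1=6
(j₁±m₁, j₂±m₂, J±M) = (1,2,2,2,1,2)
P² = 16/45
sum k=1..2:
  [1] −1/1 = -1
  [2] +1/4 = 1/4
S = -3/4
C² = P²·S² = 1/5 ; C = -0.447214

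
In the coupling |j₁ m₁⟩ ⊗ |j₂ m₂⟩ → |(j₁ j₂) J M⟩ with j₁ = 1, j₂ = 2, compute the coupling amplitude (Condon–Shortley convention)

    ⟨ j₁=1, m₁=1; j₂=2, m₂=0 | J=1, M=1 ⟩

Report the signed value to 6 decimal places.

√[3·2!0!2!/5! · 2!0!2!2!2!0!] = √(8/5)
  +(−1)^0/∏(0,2,0,2,0,0)! = 1/4  (running 1/4)
⟨..|..⟩ = √(8/5)·(1/4) = +0.316228

+0.316228  (= +√(1/10))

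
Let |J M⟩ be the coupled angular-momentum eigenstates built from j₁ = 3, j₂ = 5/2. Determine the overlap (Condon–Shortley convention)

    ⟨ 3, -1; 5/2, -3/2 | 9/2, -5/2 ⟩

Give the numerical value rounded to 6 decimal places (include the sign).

+√(10/99) = +0.317821

√[10·1!5!4!/11! · 2!4!1!4!2!7!] = √(92160/11)
  +(−1)^0/∏(0,1,4,1,1,3)! = 1/144  (running 1/144)
  +(−1)^1/∏(1,0,3,0,2,4)! = -1/288  (running 1/288)
⟨..|..⟩ = √(92160/11)·(1/288) = +0.317821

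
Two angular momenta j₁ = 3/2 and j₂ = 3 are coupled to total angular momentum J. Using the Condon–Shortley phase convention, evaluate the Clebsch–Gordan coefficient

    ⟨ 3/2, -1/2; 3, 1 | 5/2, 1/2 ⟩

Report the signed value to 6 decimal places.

−√(1/70) ≈ -0.119523

j₁+j₂−J=2  J+j₁−j₂=1  J−j₁+j₂=4  j₁+j₂+J+1=8
(j₁±m₁, j₂±m₂, J±M) = (1,2,4,2,3,2)
P² = 288/35
sum k=1..2:
  [1] −1/6 = -1/6
  [2] +1/8 = 1/8
S = -1/24
C² = P²·S² = 1/70 ; C = -0.119523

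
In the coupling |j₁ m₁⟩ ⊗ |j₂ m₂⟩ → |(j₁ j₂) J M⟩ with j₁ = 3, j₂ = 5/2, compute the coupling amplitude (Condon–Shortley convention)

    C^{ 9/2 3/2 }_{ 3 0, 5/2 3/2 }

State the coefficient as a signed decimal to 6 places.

j₁+j₂−J=1  J+j₁−j₂=5  J−j₁+j₂=4  j₁+j₂+J+1=11
(j₁±m₁, j₂±m₂, J±M) = (3,3,4,1,6,3)
P² = 207360/77
sum k=0..1:
  [0] +1/288 = 1/288
  [1] −1/72 = -1/72
S = -1/96
C² = P²·S² = 45/154 ; C = -0.540562

-0.540562  (= −√(45/154))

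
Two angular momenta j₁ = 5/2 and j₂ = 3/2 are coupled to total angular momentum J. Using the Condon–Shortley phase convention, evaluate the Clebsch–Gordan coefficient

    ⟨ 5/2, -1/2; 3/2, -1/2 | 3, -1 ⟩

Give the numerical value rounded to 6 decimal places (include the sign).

√[7·1!4!2!/8! · 2!3!1!2!2!4!] = √(48/5)
  +(−1)^0/∏(0,1,3,1,1,1)! = 1/6  (running 1/6)
  +(−1)^1/∏(1,0,2,0,2,2)! = -1/8  (running 1/24)
⟨..|..⟩ = √(48/5)·(1/24) = +0.129099

+0.129099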